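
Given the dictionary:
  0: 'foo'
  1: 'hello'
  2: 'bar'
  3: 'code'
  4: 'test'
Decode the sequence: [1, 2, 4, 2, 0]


Look up each index in the dictionary:
  1 -> 'hello'
  2 -> 'bar'
  4 -> 'test'
  2 -> 'bar'
  0 -> 'foo'

Decoded: "hello bar test bar foo"


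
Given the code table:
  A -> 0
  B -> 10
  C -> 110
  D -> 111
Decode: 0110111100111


Decoding:
0 -> A
110 -> C
111 -> D
10 -> B
0 -> A
111 -> D


Result: ACDBAD


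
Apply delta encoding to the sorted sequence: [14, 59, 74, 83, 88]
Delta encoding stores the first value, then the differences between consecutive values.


First value: 14
Deltas:
  59 - 14 = 45
  74 - 59 = 15
  83 - 74 = 9
  88 - 83 = 5


Delta encoded: [14, 45, 15, 9, 5]


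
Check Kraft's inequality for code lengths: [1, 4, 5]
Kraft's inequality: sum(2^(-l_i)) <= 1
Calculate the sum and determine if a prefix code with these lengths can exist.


Sum = 2^(-1) + 2^(-4) + 2^(-5)
    = 0.5 + 0.0625 + 0.03125
    = 19/32 = 0.59375
Since 0.59375 <= 1, Kraft's inequality IS satisfied.
A prefix code with these lengths CAN exist.

Kraft sum = 0.59375. Satisfied.


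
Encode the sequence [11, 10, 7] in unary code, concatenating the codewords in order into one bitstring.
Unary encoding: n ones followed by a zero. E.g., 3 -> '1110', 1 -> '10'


Encode each number as n ones followed by a terminating 0:
  11 -> 111111111110 (12 bits)
  10 -> 11111111110 (11 bits)
  7 -> 11111110 (8 bits)
Total length = 12 + 11 + 8 = 31 bits.

Unary([11, 10, 7]) = 1111111111101111111111011111110 (31 bits)


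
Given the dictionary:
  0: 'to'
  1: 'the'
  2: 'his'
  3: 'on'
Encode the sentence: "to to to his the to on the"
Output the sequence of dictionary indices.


Look up each word in the dictionary:
  'to' -> 0
  'to' -> 0
  'to' -> 0
  'his' -> 2
  'the' -> 1
  'to' -> 0
  'on' -> 3
  'the' -> 1

Encoded: [0, 0, 0, 2, 1, 0, 3, 1]


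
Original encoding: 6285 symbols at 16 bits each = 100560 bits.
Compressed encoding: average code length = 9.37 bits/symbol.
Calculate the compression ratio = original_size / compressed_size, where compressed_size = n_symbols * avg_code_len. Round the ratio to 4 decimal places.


original_size = n_symbols * orig_bits = 6285 * 16 = 100560 bits
compressed_size = n_symbols * avg_code_len = 6285 * 9.37 = 58890.45 bits
ratio = original_size / compressed_size = 100560 / 58890.45 = 1.7076

Compression ratio = 1.7076


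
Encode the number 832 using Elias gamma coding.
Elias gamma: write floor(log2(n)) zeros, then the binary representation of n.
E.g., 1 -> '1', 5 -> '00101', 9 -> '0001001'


num_bits = floor(log2(832)) + 1 = 10
leading_zeros = num_bits - 1 = 9
binary(832) = 1101000000

Elias gamma(832) = '000000000' + '1101000000' = 0000000001101000000 (19 bits)


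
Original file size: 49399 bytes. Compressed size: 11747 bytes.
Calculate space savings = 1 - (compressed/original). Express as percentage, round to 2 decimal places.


ratio = compressed/original = 11747/49399 = 0.237798
savings = 1 - ratio = 1 - 0.237798 = 0.762202
as a percentage: 0.762202 * 100 = 76.22%

Space savings = 1 - 11747/49399 = 76.22%


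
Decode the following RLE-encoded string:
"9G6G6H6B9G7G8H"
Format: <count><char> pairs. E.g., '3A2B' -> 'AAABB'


Expanding each <count><char> pair:
  9G -> 'GGGGGGGGG'
  6G -> 'GGGGGG'
  6H -> 'HHHHHH'
  6B -> 'BBBBBB'
  9G -> 'GGGGGGGGG'
  7G -> 'GGGGGGG'
  8H -> 'HHHHHHHH'

Decoded = GGGGGGGGGGGGGGGHHHHHHBBBBBBGGGGGGGGGGGGGGGGHHHHHHHH


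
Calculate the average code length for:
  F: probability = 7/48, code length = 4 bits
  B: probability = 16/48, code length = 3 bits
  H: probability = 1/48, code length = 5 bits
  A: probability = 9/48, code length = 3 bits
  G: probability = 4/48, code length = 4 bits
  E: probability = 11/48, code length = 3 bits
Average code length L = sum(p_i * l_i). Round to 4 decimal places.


Weighted contributions p_i * l_i:
  F: (7/48) * 4 = 28/48
  B: (16/48) * 3 = 48/48
  H: (1/48) * 5 = 5/48
  A: (9/48) * 3 = 27/48
  G: (4/48) * 4 = 16/48
  E: (11/48) * 3 = 33/48
Sum = (28 + 48 + 5 + 27 + 16 + 33)/48 = 157/48

L = 157/48 = 3.2708 bits/symbol


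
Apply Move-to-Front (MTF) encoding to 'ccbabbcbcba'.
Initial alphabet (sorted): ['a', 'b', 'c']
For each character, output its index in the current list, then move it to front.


MTF encoding:
'c': index 2 in ['a', 'b', 'c'] -> ['c', 'a', 'b']
'c': index 0 in ['c', 'a', 'b'] -> ['c', 'a', 'b']
'b': index 2 in ['c', 'a', 'b'] -> ['b', 'c', 'a']
'a': index 2 in ['b', 'c', 'a'] -> ['a', 'b', 'c']
'b': index 1 in ['a', 'b', 'c'] -> ['b', 'a', 'c']
'b': index 0 in ['b', 'a', 'c'] -> ['b', 'a', 'c']
'c': index 2 in ['b', 'a', 'c'] -> ['c', 'b', 'a']
'b': index 1 in ['c', 'b', 'a'] -> ['b', 'c', 'a']
'c': index 1 in ['b', 'c', 'a'] -> ['c', 'b', 'a']
'b': index 1 in ['c', 'b', 'a'] -> ['b', 'c', 'a']
'a': index 2 in ['b', 'c', 'a'] -> ['a', 'b', 'c']


Output: [2, 0, 2, 2, 1, 0, 2, 1, 1, 1, 2]


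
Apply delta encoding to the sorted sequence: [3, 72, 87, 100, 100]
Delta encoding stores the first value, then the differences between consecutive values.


First value: 3
Deltas:
  72 - 3 = 69
  87 - 72 = 15
  100 - 87 = 13
  100 - 100 = 0


Delta encoded: [3, 69, 15, 13, 0]


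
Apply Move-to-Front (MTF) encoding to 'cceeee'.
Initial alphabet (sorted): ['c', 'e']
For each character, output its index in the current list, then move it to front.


MTF encoding:
'c': index 0 in ['c', 'e'] -> ['c', 'e']
'c': index 0 in ['c', 'e'] -> ['c', 'e']
'e': index 1 in ['c', 'e'] -> ['e', 'c']
'e': index 0 in ['e', 'c'] -> ['e', 'c']
'e': index 0 in ['e', 'c'] -> ['e', 'c']
'e': index 0 in ['e', 'c'] -> ['e', 'c']


Output: [0, 0, 1, 0, 0, 0]


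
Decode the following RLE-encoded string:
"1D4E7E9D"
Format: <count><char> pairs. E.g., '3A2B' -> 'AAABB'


Expanding each <count><char> pair:
  1D -> 'D'
  4E -> 'EEEE'
  7E -> 'EEEEEEE'
  9D -> 'DDDDDDDDD'

Decoded = DEEEEEEEEEEEDDDDDDDDD


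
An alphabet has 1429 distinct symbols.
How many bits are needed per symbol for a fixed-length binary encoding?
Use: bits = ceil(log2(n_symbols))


log2(1429) = 10.4808
Bracket: 2^10 = 1024 < 1429 <= 2^11 = 2048
So ceil(log2(1429)) = 11

bits = ceil(log2(1429)) = ceil(10.4808) = 11 bits


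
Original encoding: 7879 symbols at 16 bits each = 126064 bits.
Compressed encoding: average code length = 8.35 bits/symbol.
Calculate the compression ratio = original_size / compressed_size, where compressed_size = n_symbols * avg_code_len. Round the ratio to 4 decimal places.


original_size = n_symbols * orig_bits = 7879 * 16 = 126064 bits
compressed_size = n_symbols * avg_code_len = 7879 * 8.35 = 65789.65 bits
ratio = original_size / compressed_size = 126064 / 65789.65 = 1.9162

Compression ratio = 1.9162


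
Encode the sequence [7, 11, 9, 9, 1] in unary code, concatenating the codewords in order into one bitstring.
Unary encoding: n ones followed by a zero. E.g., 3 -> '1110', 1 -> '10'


Encode each number as n ones followed by a terminating 0:
  7 -> 11111110 (8 bits)
  11 -> 111111111110 (12 bits)
  9 -> 1111111110 (10 bits)
  9 -> 1111111110 (10 bits)
  1 -> 10 (2 bits)
Total length = 8 + 12 + 10 + 10 + 2 = 42 bits.

Unary([7, 11, 9, 9, 1]) = 111111101111111111101111111110111111111010 (42 bits)


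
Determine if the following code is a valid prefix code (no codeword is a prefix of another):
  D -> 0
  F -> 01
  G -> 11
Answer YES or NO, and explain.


Checking each pair (does one codeword prefix another?):
  D='0' vs F='01': prefix -- VIOLATION

NO -- this is NOT a valid prefix code. D (0) is a prefix of F (01).


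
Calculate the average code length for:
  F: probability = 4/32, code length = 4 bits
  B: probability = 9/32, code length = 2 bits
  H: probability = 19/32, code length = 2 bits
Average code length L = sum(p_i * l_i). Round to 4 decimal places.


Weighted contributions p_i * l_i:
  F: (4/32) * 4 = 16/32
  B: (9/32) * 2 = 18/32
  H: (19/32) * 2 = 38/32
Sum = (16 + 18 + 38)/32 = 72/32

L = 72/32 = 2.2500 bits/symbol


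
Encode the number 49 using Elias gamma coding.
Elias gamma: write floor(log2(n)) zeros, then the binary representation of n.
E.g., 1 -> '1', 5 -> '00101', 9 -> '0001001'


num_bits = floor(log2(49)) + 1 = 6
leading_zeros = num_bits - 1 = 5
binary(49) = 110001

Elias gamma(49) = '00000' + '110001' = 00000110001 (11 bits)


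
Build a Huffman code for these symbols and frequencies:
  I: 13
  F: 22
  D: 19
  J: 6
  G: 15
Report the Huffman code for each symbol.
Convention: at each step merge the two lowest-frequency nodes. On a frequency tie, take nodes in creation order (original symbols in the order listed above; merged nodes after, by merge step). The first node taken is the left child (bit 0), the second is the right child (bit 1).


Huffman tree construction:
Step 1: Merge J(6) + I(13) = 19
Step 2: Merge G(15) + D(19) = 34
Step 3: Merge (J+I)(19) + F(22) = 41
Step 4: Merge (G+D)(34) + ((J+I)+F)(41) = 75
Read each symbol's code off the tree from the root (left child = 0, right child = 1).

Codes:
  I: 101 (length 3)
  F: 11 (length 2)
  D: 01 (length 2)
  J: 100 (length 3)
  G: 00 (length 2)
Average code length: 169/75 = 2.2533 bits/symbol


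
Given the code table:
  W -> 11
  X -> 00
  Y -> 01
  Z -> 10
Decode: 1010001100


Decoding:
10 -> Z
10 -> Z
00 -> X
11 -> W
00 -> X


Result: ZZXWX


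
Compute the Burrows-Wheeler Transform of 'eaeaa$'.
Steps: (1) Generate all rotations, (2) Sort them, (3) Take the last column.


Rotations (sorted):
  0: $eaeaa -> last char: a
  1: a$eaea -> last char: a
  2: aa$eae -> last char: e
  3: aeaa$e -> last char: e
  4: eaa$ea -> last char: a
  5: eaeaa$ -> last char: $


BWT = aaeea$


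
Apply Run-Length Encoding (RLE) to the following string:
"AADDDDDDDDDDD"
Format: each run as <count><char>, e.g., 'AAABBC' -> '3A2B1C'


Scanning runs left to right:
  i=0: run of 'A' x 2 -> '2A'
  i=2: run of 'D' x 11 -> '11D'

RLE = 2A11D


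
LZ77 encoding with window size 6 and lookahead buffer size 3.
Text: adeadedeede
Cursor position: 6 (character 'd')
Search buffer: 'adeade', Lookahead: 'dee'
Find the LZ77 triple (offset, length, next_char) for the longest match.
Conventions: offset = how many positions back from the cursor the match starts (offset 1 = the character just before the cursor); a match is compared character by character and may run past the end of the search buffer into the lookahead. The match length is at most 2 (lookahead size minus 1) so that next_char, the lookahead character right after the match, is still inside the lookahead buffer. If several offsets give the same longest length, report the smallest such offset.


Try each offset into the search buffer:
  offset=1 (pos 5, char 'e'): match length 0
  offset=2 (pos 4, char 'd'): match length 2
  offset=3 (pos 3, char 'a'): match length 0
  offset=4 (pos 2, char 'e'): match length 0
  offset=5 (pos 1, char 'd'): match length 2
  offset=6 (pos 0, char 'a'): match length 0
Longest match has length 2, found at offsets 2, 5; take the smallest, offset 2.
next_char = character at position 6 + 2 = 8 -> 'e'

Best match: offset=2, length=2 (matching 'de' starting at position 4)
LZ77 triple: (2, 2, 'e')


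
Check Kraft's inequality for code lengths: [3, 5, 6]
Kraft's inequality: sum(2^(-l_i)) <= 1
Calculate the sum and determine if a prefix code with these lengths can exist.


Sum = 2^(-3) + 2^(-5) + 2^(-6)
    = 0.125 + 0.03125 + 0.015625
    = 11/64 = 0.171875
Since 0.171875 <= 1, Kraft's inequality IS satisfied.
A prefix code with these lengths CAN exist.

Kraft sum = 0.171875. Satisfied.


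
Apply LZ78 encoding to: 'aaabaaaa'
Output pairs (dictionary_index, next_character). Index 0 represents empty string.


LZ78 encoding steps:
Dictionary: {0: ''}
Step 1: w='' (idx 0), next='a' -> output (0, 'a'), add 'a' as idx 1
Step 2: w='a' (idx 1), next='a' -> output (1, 'a'), add 'aa' as idx 2
Step 3: w='' (idx 0), next='b' -> output (0, 'b'), add 'b' as idx 3
Step 4: w='aa' (idx 2), next='a' -> output (2, 'a'), add 'aaa' as idx 4
Step 5: w='a' (idx 1), end of input -> output (1, '')


Encoded: [(0, 'a'), (1, 'a'), (0, 'b'), (2, 'a'), (1, '')]


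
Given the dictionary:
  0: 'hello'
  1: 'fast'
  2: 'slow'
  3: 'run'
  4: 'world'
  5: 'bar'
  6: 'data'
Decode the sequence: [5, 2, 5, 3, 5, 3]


Look up each index in the dictionary:
  5 -> 'bar'
  2 -> 'slow'
  5 -> 'bar'
  3 -> 'run'
  5 -> 'bar'
  3 -> 'run'

Decoded: "bar slow bar run bar run"


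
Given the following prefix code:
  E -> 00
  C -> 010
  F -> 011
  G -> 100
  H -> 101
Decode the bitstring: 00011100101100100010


Decoding step by step:
Bits 00 -> E
Bits 011 -> F
Bits 100 -> G
Bits 101 -> H
Bits 100 -> G
Bits 100 -> G
Bits 010 -> C


Decoded message: EFGHGGC


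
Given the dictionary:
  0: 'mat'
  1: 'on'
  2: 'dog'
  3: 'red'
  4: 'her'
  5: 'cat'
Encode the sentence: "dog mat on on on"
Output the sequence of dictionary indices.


Look up each word in the dictionary:
  'dog' -> 2
  'mat' -> 0
  'on' -> 1
  'on' -> 1
  'on' -> 1

Encoded: [2, 0, 1, 1, 1]


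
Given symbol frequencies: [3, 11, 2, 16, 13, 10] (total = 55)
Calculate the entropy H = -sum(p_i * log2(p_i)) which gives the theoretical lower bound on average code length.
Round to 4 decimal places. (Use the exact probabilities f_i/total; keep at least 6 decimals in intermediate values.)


Per-symbol terms -p_i * log2(p_i) with p_i = f_i/55:
  p = 3/55 = 0.054545: log2(p) = -4.196397, -p*log2(p) = 0.228894
  p = 11/55 = 0.200000: log2(p) = -2.321928, -p*log2(p) = 0.464386
  p = 2/55 = 0.036364: log2(p) = -4.781360, -p*log2(p) = 0.173868
  p = 16/55 = 0.290909: log2(p) = -1.781360, -p*log2(p) = 0.518214
  p = 13/55 = 0.236364: log2(p) = -2.080920, -p*log2(p) = 0.491854
  p = 10/55 = 0.181818: log2(p) = -2.459432, -p*log2(p) = 0.447169
H = 0.228894 + 0.464386 + 0.173868 + 0.518214 + 0.491854 + 0.447169 = 2.324385

H = 2.3244 bits/symbol


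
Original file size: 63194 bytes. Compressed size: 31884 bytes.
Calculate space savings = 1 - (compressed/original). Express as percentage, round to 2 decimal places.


ratio = compressed/original = 31884/63194 = 0.504542
savings = 1 - ratio = 1 - 0.504542 = 0.495458
as a percentage: 0.495458 * 100 = 49.55%

Space savings = 1 - 31884/63194 = 49.55%


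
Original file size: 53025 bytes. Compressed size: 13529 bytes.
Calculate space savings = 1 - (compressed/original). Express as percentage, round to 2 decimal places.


ratio = compressed/original = 13529/53025 = 0.255144
savings = 1 - ratio = 1 - 0.255144 = 0.744856
as a percentage: 0.744856 * 100 = 74.49%

Space savings = 1 - 13529/53025 = 74.49%


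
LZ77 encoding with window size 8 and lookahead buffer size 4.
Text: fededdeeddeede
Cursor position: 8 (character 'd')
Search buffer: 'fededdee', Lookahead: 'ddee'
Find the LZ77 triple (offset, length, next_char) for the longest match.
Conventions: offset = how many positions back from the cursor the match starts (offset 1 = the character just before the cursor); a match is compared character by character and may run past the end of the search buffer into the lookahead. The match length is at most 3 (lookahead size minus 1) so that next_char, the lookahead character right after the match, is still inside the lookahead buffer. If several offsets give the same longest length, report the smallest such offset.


Try each offset into the search buffer:
  offset=1 (pos 7, char 'e'): match length 0
  offset=2 (pos 6, char 'e'): match length 0
  offset=3 (pos 5, char 'd'): match length 1
  offset=4 (pos 4, char 'd'): match length 3
  offset=5 (pos 3, char 'e'): match length 0
  offset=6 (pos 2, char 'd'): match length 1
  offset=7 (pos 1, char 'e'): match length 0
  offset=8 (pos 0, char 'f'): match length 0
Longest match has length 3 at offset 4.
next_char = character at position 8 + 3 = 11 -> 'e'

Best match: offset=4, length=3 (matching 'dde' starting at position 4)
LZ77 triple: (4, 3, 'e')


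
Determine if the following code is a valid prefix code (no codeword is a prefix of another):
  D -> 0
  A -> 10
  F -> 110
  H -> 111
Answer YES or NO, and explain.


Checking each pair (does one codeword prefix another?):
  D='0' vs A='10': no prefix
  D='0' vs F='110': no prefix
  D='0' vs H='111': no prefix
  A='10' vs D='0': no prefix
  A='10' vs F='110': no prefix
  A='10' vs H='111': no prefix
  F='110' vs D='0': no prefix
  F='110' vs A='10': no prefix
  F='110' vs H='111': no prefix
  H='111' vs D='0': no prefix
  H='111' vs A='10': no prefix
  H='111' vs F='110': no prefix
No violation found over all pairs.

YES -- this is a valid prefix code. No codeword is a prefix of any other codeword.


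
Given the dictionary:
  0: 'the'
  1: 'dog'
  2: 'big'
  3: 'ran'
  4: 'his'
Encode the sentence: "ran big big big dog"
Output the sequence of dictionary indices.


Look up each word in the dictionary:
  'ran' -> 3
  'big' -> 2
  'big' -> 2
  'big' -> 2
  'dog' -> 1

Encoded: [3, 2, 2, 2, 1]


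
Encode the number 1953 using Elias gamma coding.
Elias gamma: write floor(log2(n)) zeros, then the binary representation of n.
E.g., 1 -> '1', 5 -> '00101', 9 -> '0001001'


num_bits = floor(log2(1953)) + 1 = 11
leading_zeros = num_bits - 1 = 10
binary(1953) = 11110100001

Elias gamma(1953) = '0000000000' + '11110100001' = 000000000011110100001 (21 bits)


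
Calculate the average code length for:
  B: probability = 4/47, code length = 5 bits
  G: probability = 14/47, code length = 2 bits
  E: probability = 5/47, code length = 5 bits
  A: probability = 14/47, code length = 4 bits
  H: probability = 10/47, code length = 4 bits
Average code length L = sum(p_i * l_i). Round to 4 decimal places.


Weighted contributions p_i * l_i:
  B: (4/47) * 5 = 20/47
  G: (14/47) * 2 = 28/47
  E: (5/47) * 5 = 25/47
  A: (14/47) * 4 = 56/47
  H: (10/47) * 4 = 40/47
Sum = (20 + 28 + 25 + 56 + 40)/47 = 169/47

L = 169/47 = 3.5957 bits/symbol


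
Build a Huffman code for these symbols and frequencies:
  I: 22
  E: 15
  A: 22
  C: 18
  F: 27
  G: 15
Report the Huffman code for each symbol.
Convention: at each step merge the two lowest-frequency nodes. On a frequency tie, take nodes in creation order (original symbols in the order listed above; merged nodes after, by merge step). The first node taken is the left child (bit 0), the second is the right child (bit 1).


Huffman tree construction:
Step 1: Merge E(15) + G(15) = 30
Step 2: Merge C(18) + I(22) = 40
Step 3: Merge A(22) + F(27) = 49
Step 4: Merge (E+G)(30) + (C+I)(40) = 70
Step 5: Merge (A+F)(49) + ((E+G)+(C+I))(70) = 119
Read each symbol's code off the tree from the root (left child = 0, right child = 1).

Codes:
  I: 111 (length 3)
  E: 100 (length 3)
  A: 00 (length 2)
  C: 110 (length 3)
  F: 01 (length 2)
  G: 101 (length 3)
Average code length: 308/119 = 2.5882 bits/symbol


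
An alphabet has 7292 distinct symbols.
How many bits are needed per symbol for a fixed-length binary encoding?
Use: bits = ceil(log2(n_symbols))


log2(7292) = 12.8321
Bracket: 2^12 = 4096 < 7292 <= 2^13 = 8192
So ceil(log2(7292)) = 13

bits = ceil(log2(7292)) = ceil(12.8321) = 13 bits


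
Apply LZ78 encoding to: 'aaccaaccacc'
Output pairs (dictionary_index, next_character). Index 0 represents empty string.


LZ78 encoding steps:
Dictionary: {0: ''}
Step 1: w='' (idx 0), next='a' -> output (0, 'a'), add 'a' as idx 1
Step 2: w='a' (idx 1), next='c' -> output (1, 'c'), add 'ac' as idx 2
Step 3: w='' (idx 0), next='c' -> output (0, 'c'), add 'c' as idx 3
Step 4: w='a' (idx 1), next='a' -> output (1, 'a'), add 'aa' as idx 4
Step 5: w='c' (idx 3), next='c' -> output (3, 'c'), add 'cc' as idx 5
Step 6: w='ac' (idx 2), next='c' -> output (2, 'c'), add 'acc' as idx 6


Encoded: [(0, 'a'), (1, 'c'), (0, 'c'), (1, 'a'), (3, 'c'), (2, 'c')]


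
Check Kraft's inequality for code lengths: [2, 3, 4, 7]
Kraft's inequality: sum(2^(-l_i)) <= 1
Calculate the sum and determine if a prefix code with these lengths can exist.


Sum = 2^(-2) + 2^(-3) + 2^(-4) + 2^(-7)
    = 0.25 + 0.125 + 0.0625 + 0.0078125
    = 57/128 = 0.4453125
Since 0.4453125 <= 1, Kraft's inequality IS satisfied.
A prefix code with these lengths CAN exist.

Kraft sum = 0.4453125. Satisfied.


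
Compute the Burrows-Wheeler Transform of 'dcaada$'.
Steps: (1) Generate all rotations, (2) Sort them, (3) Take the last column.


Rotations (sorted):
  0: $dcaada -> last char: a
  1: a$dcaad -> last char: d
  2: aada$dc -> last char: c
  3: ada$dca -> last char: a
  4: caada$d -> last char: d
  5: da$dcaa -> last char: a
  6: dcaada$ -> last char: $


BWT = adcada$


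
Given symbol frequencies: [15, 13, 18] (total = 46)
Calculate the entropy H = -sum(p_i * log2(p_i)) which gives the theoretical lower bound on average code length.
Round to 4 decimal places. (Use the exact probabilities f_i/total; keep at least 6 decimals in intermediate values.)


Per-symbol terms -p_i * log2(p_i) with p_i = f_i/46:
  p = 15/46 = 0.326087: log2(p) = -1.616671, -p*log2(p) = 0.527175
  p = 13/46 = 0.282609: log2(p) = -1.823122, -p*log2(p) = 0.515230
  p = 18/46 = 0.391304: log2(p) = -1.353637, -p*log2(p) = 0.529684
H = 0.527175 + 0.515230 + 0.529684 = 1.572089

H = 1.5721 bits/symbol


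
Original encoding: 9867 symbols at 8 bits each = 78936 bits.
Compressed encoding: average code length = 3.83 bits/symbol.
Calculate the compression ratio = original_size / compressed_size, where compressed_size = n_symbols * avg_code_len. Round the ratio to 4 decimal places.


original_size = n_symbols * orig_bits = 9867 * 8 = 78936 bits
compressed_size = n_symbols * avg_code_len = 9867 * 3.83 = 37790.61 bits
ratio = original_size / compressed_size = 78936 / 37790.61 = 2.0888

Compression ratio = 2.0888


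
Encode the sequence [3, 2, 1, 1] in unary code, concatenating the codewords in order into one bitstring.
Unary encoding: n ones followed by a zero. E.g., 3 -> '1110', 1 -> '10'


Encode each number as n ones followed by a terminating 0:
  3 -> 1110 (4 bits)
  2 -> 110 (3 bits)
  1 -> 10 (2 bits)
  1 -> 10 (2 bits)
Total length = 4 + 3 + 2 + 2 = 11 bits.

Unary([3, 2, 1, 1]) = 11101101010 (11 bits)


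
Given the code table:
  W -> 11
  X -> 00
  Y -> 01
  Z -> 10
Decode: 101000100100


Decoding:
10 -> Z
10 -> Z
00 -> X
10 -> Z
01 -> Y
00 -> X


Result: ZZXZYX


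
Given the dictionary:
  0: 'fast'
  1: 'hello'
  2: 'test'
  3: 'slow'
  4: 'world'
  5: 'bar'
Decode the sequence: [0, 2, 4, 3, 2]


Look up each index in the dictionary:
  0 -> 'fast'
  2 -> 'test'
  4 -> 'world'
  3 -> 'slow'
  2 -> 'test'

Decoded: "fast test world slow test"


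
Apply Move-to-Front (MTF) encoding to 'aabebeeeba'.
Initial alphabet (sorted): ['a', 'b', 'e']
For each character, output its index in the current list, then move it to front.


MTF encoding:
'a': index 0 in ['a', 'b', 'e'] -> ['a', 'b', 'e']
'a': index 0 in ['a', 'b', 'e'] -> ['a', 'b', 'e']
'b': index 1 in ['a', 'b', 'e'] -> ['b', 'a', 'e']
'e': index 2 in ['b', 'a', 'e'] -> ['e', 'b', 'a']
'b': index 1 in ['e', 'b', 'a'] -> ['b', 'e', 'a']
'e': index 1 in ['b', 'e', 'a'] -> ['e', 'b', 'a']
'e': index 0 in ['e', 'b', 'a'] -> ['e', 'b', 'a']
'e': index 0 in ['e', 'b', 'a'] -> ['e', 'b', 'a']
'b': index 1 in ['e', 'b', 'a'] -> ['b', 'e', 'a']
'a': index 2 in ['b', 'e', 'a'] -> ['a', 'b', 'e']


Output: [0, 0, 1, 2, 1, 1, 0, 0, 1, 2]


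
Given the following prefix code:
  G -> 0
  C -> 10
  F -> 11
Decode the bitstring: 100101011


Decoding step by step:
Bits 10 -> C
Bits 0 -> G
Bits 10 -> C
Bits 10 -> C
Bits 11 -> F


Decoded message: CGCCF


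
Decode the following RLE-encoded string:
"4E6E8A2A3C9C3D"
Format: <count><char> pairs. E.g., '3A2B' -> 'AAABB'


Expanding each <count><char> pair:
  4E -> 'EEEE'
  6E -> 'EEEEEE'
  8A -> 'AAAAAAAA'
  2A -> 'AA'
  3C -> 'CCC'
  9C -> 'CCCCCCCCC'
  3D -> 'DDD'

Decoded = EEEEEEEEEEAAAAAAAAAACCCCCCCCCCCCDDD


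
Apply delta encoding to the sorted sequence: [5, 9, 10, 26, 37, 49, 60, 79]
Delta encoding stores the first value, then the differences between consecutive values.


First value: 5
Deltas:
  9 - 5 = 4
  10 - 9 = 1
  26 - 10 = 16
  37 - 26 = 11
  49 - 37 = 12
  60 - 49 = 11
  79 - 60 = 19


Delta encoded: [5, 4, 1, 16, 11, 12, 11, 19]


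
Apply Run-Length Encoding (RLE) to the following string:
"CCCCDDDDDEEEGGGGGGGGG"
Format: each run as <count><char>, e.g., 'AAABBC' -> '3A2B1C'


Scanning runs left to right:
  i=0: run of 'C' x 4 -> '4C'
  i=4: run of 'D' x 5 -> '5D'
  i=9: run of 'E' x 3 -> '3E'
  i=12: run of 'G' x 9 -> '9G'

RLE = 4C5D3E9G


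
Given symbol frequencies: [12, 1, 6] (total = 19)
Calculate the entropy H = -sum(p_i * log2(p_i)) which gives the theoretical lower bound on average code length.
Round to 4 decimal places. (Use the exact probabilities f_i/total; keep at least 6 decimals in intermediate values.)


Per-symbol terms -p_i * log2(p_i) with p_i = f_i/19:
  p = 12/19 = 0.631579: log2(p) = -0.662965, -p*log2(p) = 0.418715
  p = 1/19 = 0.052632: log2(p) = -4.247928, -p*log2(p) = 0.223575
  p = 6/19 = 0.315789: log2(p) = -1.662965, -p*log2(p) = 0.525147
H = 0.418715 + 0.223575 + 0.525147 = 1.167437

H = 1.1674 bits/symbol


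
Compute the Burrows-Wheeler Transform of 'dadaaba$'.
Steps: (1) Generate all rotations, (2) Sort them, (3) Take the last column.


Rotations (sorted):
  0: $dadaaba -> last char: a
  1: a$dadaab -> last char: b
  2: aaba$dad -> last char: d
  3: aba$dada -> last char: a
  4: adaaba$d -> last char: d
  5: ba$dadaa -> last char: a
  6: daaba$da -> last char: a
  7: dadaaba$ -> last char: $


BWT = abdadaa$


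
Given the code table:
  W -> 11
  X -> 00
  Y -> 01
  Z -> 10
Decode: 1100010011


Decoding:
11 -> W
00 -> X
01 -> Y
00 -> X
11 -> W


Result: WXYXW


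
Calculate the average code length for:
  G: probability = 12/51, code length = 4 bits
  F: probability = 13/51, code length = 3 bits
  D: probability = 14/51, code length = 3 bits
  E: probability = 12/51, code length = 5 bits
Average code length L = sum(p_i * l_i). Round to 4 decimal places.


Weighted contributions p_i * l_i:
  G: (12/51) * 4 = 48/51
  F: (13/51) * 3 = 39/51
  D: (14/51) * 3 = 42/51
  E: (12/51) * 5 = 60/51
Sum = (48 + 39 + 42 + 60)/51 = 189/51

L = 189/51 = 3.7059 bits/symbol


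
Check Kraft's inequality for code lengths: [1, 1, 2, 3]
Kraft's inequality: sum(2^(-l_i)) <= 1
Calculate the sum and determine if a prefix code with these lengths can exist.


Sum = 2^(-1) + 2^(-1) + 2^(-2) + 2^(-3)
    = 0.5 + 0.5 + 0.25 + 0.125
    = 11/8 = 1.375
Since 1.375 > 1, Kraft's inequality is NOT satisfied.
A prefix code with these lengths CANNOT exist.

Kraft sum = 1.375. Not satisfied.


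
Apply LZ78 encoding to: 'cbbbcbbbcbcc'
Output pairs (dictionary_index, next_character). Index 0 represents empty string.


LZ78 encoding steps:
Dictionary: {0: ''}
Step 1: w='' (idx 0), next='c' -> output (0, 'c'), add 'c' as idx 1
Step 2: w='' (idx 0), next='b' -> output (0, 'b'), add 'b' as idx 2
Step 3: w='b' (idx 2), next='b' -> output (2, 'b'), add 'bb' as idx 3
Step 4: w='c' (idx 1), next='b' -> output (1, 'b'), add 'cb' as idx 4
Step 5: w='bb' (idx 3), next='c' -> output (3, 'c'), add 'bbc' as idx 5
Step 6: w='b' (idx 2), next='c' -> output (2, 'c'), add 'bc' as idx 6
Step 7: w='c' (idx 1), end of input -> output (1, '')


Encoded: [(0, 'c'), (0, 'b'), (2, 'b'), (1, 'b'), (3, 'c'), (2, 'c'), (1, '')]


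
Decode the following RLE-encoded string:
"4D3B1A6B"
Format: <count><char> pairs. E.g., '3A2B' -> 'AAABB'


Expanding each <count><char> pair:
  4D -> 'DDDD'
  3B -> 'BBB'
  1A -> 'A'
  6B -> 'BBBBBB'

Decoded = DDDDBBBABBBBBB


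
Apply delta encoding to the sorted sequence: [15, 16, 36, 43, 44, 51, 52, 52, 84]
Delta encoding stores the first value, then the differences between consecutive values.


First value: 15
Deltas:
  16 - 15 = 1
  36 - 16 = 20
  43 - 36 = 7
  44 - 43 = 1
  51 - 44 = 7
  52 - 51 = 1
  52 - 52 = 0
  84 - 52 = 32


Delta encoded: [15, 1, 20, 7, 1, 7, 1, 0, 32]


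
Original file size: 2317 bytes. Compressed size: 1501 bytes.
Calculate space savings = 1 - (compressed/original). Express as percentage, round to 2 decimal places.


ratio = compressed/original = 1501/2317 = 0.64782
savings = 1 - ratio = 1 - 0.64782 = 0.35218
as a percentage: 0.35218 * 100 = 35.22%

Space savings = 1 - 1501/2317 = 35.22%


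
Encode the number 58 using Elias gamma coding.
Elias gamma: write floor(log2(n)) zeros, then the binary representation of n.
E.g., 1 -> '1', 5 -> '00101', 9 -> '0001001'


num_bits = floor(log2(58)) + 1 = 6
leading_zeros = num_bits - 1 = 5
binary(58) = 111010

Elias gamma(58) = '00000' + '111010' = 00000111010 (11 bits)


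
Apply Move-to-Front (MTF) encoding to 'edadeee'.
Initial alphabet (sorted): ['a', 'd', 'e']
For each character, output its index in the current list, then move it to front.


MTF encoding:
'e': index 2 in ['a', 'd', 'e'] -> ['e', 'a', 'd']
'd': index 2 in ['e', 'a', 'd'] -> ['d', 'e', 'a']
'a': index 2 in ['d', 'e', 'a'] -> ['a', 'd', 'e']
'd': index 1 in ['a', 'd', 'e'] -> ['d', 'a', 'e']
'e': index 2 in ['d', 'a', 'e'] -> ['e', 'd', 'a']
'e': index 0 in ['e', 'd', 'a'] -> ['e', 'd', 'a']
'e': index 0 in ['e', 'd', 'a'] -> ['e', 'd', 'a']


Output: [2, 2, 2, 1, 2, 0, 0]


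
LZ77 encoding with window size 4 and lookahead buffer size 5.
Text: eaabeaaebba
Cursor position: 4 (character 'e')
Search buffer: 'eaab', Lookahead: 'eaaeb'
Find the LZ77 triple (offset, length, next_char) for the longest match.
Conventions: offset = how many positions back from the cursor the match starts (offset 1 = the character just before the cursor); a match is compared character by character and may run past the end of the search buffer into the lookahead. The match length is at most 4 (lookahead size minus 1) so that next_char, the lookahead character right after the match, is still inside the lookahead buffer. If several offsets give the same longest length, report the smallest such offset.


Try each offset into the search buffer:
  offset=1 (pos 3, char 'b'): match length 0
  offset=2 (pos 2, char 'a'): match length 0
  offset=3 (pos 1, char 'a'): match length 0
  offset=4 (pos 0, char 'e'): match length 3
Longest match has length 3 at offset 4.
next_char = character at position 4 + 3 = 7 -> 'e'

Best match: offset=4, length=3 (matching 'eaa' starting at position 0)
LZ77 triple: (4, 3, 'e')


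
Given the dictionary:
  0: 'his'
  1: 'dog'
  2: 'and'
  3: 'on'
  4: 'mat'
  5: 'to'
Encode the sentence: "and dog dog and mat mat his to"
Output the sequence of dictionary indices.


Look up each word in the dictionary:
  'and' -> 2
  'dog' -> 1
  'dog' -> 1
  'and' -> 2
  'mat' -> 4
  'mat' -> 4
  'his' -> 0
  'to' -> 5

Encoded: [2, 1, 1, 2, 4, 4, 0, 5]


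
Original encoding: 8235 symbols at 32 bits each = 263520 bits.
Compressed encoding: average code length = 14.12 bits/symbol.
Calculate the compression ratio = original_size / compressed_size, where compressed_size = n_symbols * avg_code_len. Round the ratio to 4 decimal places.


original_size = n_symbols * orig_bits = 8235 * 32 = 263520 bits
compressed_size = n_symbols * avg_code_len = 8235 * 14.12 = 116278.2 bits
ratio = original_size / compressed_size = 263520 / 116278.2 = 2.2663

Compression ratio = 2.2663


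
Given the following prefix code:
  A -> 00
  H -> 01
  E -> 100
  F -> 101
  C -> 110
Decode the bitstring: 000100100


Decoding step by step:
Bits 00 -> A
Bits 01 -> H
Bits 00 -> A
Bits 100 -> E


Decoded message: AHAE


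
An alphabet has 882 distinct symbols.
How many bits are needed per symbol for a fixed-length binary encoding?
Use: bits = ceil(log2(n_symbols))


log2(882) = 9.7846
Bracket: 2^9 = 512 < 882 <= 2^10 = 1024
So ceil(log2(882)) = 10

bits = ceil(log2(882)) = ceil(9.7846) = 10 bits


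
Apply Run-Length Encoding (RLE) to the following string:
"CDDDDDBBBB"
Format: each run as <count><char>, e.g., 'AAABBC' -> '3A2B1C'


Scanning runs left to right:
  i=0: run of 'C' x 1 -> '1C'
  i=1: run of 'D' x 5 -> '5D'
  i=6: run of 'B' x 4 -> '4B'

RLE = 1C5D4B


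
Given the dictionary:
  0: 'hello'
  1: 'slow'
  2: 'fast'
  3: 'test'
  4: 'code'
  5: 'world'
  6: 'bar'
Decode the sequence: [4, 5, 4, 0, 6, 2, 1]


Look up each index in the dictionary:
  4 -> 'code'
  5 -> 'world'
  4 -> 'code'
  0 -> 'hello'
  6 -> 'bar'
  2 -> 'fast'
  1 -> 'slow'

Decoded: "code world code hello bar fast slow"


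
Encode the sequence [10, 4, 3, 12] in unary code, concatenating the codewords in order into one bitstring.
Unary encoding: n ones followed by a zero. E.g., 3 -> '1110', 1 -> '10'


Encode each number as n ones followed by a terminating 0:
  10 -> 11111111110 (11 bits)
  4 -> 11110 (5 bits)
  3 -> 1110 (4 bits)
  12 -> 1111111111110 (13 bits)
Total length = 11 + 5 + 4 + 13 = 33 bits.

Unary([10, 4, 3, 12]) = 111111111101111011101111111111110 (33 bits)


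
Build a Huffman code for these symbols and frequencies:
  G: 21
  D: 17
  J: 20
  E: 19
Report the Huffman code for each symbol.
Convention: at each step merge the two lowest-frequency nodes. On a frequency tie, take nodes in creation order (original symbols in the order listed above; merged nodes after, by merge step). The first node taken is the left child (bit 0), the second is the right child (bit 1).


Huffman tree construction:
Step 1: Merge D(17) + E(19) = 36
Step 2: Merge J(20) + G(21) = 41
Step 3: Merge (D+E)(36) + (J+G)(41) = 77
Read each symbol's code off the tree from the root (left child = 0, right child = 1).

Codes:
  G: 11 (length 2)
  D: 00 (length 2)
  J: 10 (length 2)
  E: 01 (length 2)
Average code length: 154/77 = 2.0000 bits/symbol


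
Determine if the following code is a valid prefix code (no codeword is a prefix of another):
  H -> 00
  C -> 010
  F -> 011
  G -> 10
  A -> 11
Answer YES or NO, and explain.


Checking each pair (does one codeword prefix another?):
  H='00' vs C='010': no prefix
  H='00' vs F='011': no prefix
  H='00' vs G='10': no prefix
  H='00' vs A='11': no prefix
  C='010' vs H='00': no prefix
  C='010' vs F='011': no prefix
  C='010' vs G='10': no prefix
  C='010' vs A='11': no prefix
  F='011' vs H='00': no prefix
  F='011' vs C='010': no prefix
  F='011' vs G='10': no prefix
  F='011' vs A='11': no prefix
  G='10' vs H='00': no prefix
  G='10' vs C='010': no prefix
  G='10' vs F='011': no prefix
  G='10' vs A='11': no prefix
  A='11' vs H='00': no prefix
  A='11' vs C='010': no prefix
  A='11' vs F='011': no prefix
  A='11' vs G='10': no prefix
No violation found over all pairs.

YES -- this is a valid prefix code. No codeword is a prefix of any other codeword.


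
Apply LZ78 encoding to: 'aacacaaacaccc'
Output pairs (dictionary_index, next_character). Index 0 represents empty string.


LZ78 encoding steps:
Dictionary: {0: ''}
Step 1: w='' (idx 0), next='a' -> output (0, 'a'), add 'a' as idx 1
Step 2: w='a' (idx 1), next='c' -> output (1, 'c'), add 'ac' as idx 2
Step 3: w='ac' (idx 2), next='a' -> output (2, 'a'), add 'aca' as idx 3
Step 4: w='a' (idx 1), next='a' -> output (1, 'a'), add 'aa' as idx 4
Step 5: w='' (idx 0), next='c' -> output (0, 'c'), add 'c' as idx 5
Step 6: w='ac' (idx 2), next='c' -> output (2, 'c'), add 'acc' as idx 6
Step 7: w='c' (idx 5), end of input -> output (5, '')


Encoded: [(0, 'a'), (1, 'c'), (2, 'a'), (1, 'a'), (0, 'c'), (2, 'c'), (5, '')]


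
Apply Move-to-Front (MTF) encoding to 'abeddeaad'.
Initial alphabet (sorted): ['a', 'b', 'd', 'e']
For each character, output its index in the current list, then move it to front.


MTF encoding:
'a': index 0 in ['a', 'b', 'd', 'e'] -> ['a', 'b', 'd', 'e']
'b': index 1 in ['a', 'b', 'd', 'e'] -> ['b', 'a', 'd', 'e']
'e': index 3 in ['b', 'a', 'd', 'e'] -> ['e', 'b', 'a', 'd']
'd': index 3 in ['e', 'b', 'a', 'd'] -> ['d', 'e', 'b', 'a']
'd': index 0 in ['d', 'e', 'b', 'a'] -> ['d', 'e', 'b', 'a']
'e': index 1 in ['d', 'e', 'b', 'a'] -> ['e', 'd', 'b', 'a']
'a': index 3 in ['e', 'd', 'b', 'a'] -> ['a', 'e', 'd', 'b']
'a': index 0 in ['a', 'e', 'd', 'b'] -> ['a', 'e', 'd', 'b']
'd': index 2 in ['a', 'e', 'd', 'b'] -> ['d', 'a', 'e', 'b']


Output: [0, 1, 3, 3, 0, 1, 3, 0, 2]


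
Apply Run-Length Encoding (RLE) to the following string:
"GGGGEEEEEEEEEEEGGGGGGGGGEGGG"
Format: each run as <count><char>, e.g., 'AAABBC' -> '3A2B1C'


Scanning runs left to right:
  i=0: run of 'G' x 4 -> '4G'
  i=4: run of 'E' x 11 -> '11E'
  i=15: run of 'G' x 9 -> '9G'
  i=24: run of 'E' x 1 -> '1E'
  i=25: run of 'G' x 3 -> '3G'

RLE = 4G11E9G1E3G


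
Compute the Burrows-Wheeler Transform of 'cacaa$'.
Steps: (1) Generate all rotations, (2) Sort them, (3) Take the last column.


Rotations (sorted):
  0: $cacaa -> last char: a
  1: a$caca -> last char: a
  2: aa$cac -> last char: c
  3: acaa$c -> last char: c
  4: caa$ca -> last char: a
  5: cacaa$ -> last char: $


BWT = aacca$


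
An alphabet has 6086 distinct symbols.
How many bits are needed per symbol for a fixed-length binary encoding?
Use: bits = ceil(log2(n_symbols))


log2(6086) = 12.5713
Bracket: 2^12 = 4096 < 6086 <= 2^13 = 8192
So ceil(log2(6086)) = 13

bits = ceil(log2(6086)) = ceil(12.5713) = 13 bits


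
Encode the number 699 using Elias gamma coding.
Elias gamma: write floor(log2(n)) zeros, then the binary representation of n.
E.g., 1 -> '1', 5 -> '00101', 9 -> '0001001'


num_bits = floor(log2(699)) + 1 = 10
leading_zeros = num_bits - 1 = 9
binary(699) = 1010111011

Elias gamma(699) = '000000000' + '1010111011' = 0000000001010111011 (19 bits)


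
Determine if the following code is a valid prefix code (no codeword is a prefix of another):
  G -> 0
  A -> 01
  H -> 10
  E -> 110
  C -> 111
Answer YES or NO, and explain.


Checking each pair (does one codeword prefix another?):
  G='0' vs A='01': prefix -- VIOLATION

NO -- this is NOT a valid prefix code. G (0) is a prefix of A (01).


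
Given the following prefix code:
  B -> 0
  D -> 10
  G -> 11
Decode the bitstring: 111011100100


Decoding step by step:
Bits 11 -> G
Bits 10 -> D
Bits 11 -> G
Bits 10 -> D
Bits 0 -> B
Bits 10 -> D
Bits 0 -> B


Decoded message: GDGDBDB


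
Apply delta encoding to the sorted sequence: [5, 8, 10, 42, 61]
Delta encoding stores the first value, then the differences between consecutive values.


First value: 5
Deltas:
  8 - 5 = 3
  10 - 8 = 2
  42 - 10 = 32
  61 - 42 = 19


Delta encoded: [5, 3, 2, 32, 19]


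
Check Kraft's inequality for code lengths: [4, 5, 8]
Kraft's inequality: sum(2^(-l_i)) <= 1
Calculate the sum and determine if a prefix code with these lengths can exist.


Sum = 2^(-4) + 2^(-5) + 2^(-8)
    = 0.0625 + 0.03125 + 0.00390625
    = 25/256 = 0.09765625
Since 0.09765625 <= 1, Kraft's inequality IS satisfied.
A prefix code with these lengths CAN exist.

Kraft sum = 0.09765625. Satisfied.


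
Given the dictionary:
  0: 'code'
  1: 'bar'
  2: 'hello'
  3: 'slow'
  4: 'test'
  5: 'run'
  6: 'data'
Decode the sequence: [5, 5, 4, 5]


Look up each index in the dictionary:
  5 -> 'run'
  5 -> 'run'
  4 -> 'test'
  5 -> 'run'

Decoded: "run run test run"


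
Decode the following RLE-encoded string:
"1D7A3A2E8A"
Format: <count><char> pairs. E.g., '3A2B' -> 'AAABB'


Expanding each <count><char> pair:
  1D -> 'D'
  7A -> 'AAAAAAA'
  3A -> 'AAA'
  2E -> 'EE'
  8A -> 'AAAAAAAA'

Decoded = DAAAAAAAAAAEEAAAAAAAA


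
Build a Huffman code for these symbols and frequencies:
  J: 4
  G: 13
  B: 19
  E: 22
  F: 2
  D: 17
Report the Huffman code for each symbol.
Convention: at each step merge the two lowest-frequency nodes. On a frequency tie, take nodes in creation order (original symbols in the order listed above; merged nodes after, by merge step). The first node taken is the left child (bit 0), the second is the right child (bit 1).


Huffman tree construction:
Step 1: Merge F(2) + J(4) = 6
Step 2: Merge (F+J)(6) + G(13) = 19
Step 3: Merge D(17) + B(19) = 36
Step 4: Merge ((F+J)+G)(19) + E(22) = 41
Step 5: Merge (D+B)(36) + (((F+J)+G)+E)(41) = 77
Read each symbol's code off the tree from the root (left child = 0, right child = 1).

Codes:
  J: 1001 (length 4)
  G: 101 (length 3)
  B: 01 (length 2)
  E: 11 (length 2)
  F: 1000 (length 4)
  D: 00 (length 2)
Average code length: 179/77 = 2.3247 bits/symbol
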